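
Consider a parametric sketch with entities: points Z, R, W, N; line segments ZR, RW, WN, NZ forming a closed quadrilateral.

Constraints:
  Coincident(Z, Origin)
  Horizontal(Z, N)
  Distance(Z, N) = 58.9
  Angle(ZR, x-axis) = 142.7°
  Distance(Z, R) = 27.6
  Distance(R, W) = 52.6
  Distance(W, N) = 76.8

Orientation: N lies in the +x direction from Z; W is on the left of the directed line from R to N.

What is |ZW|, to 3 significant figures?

59.6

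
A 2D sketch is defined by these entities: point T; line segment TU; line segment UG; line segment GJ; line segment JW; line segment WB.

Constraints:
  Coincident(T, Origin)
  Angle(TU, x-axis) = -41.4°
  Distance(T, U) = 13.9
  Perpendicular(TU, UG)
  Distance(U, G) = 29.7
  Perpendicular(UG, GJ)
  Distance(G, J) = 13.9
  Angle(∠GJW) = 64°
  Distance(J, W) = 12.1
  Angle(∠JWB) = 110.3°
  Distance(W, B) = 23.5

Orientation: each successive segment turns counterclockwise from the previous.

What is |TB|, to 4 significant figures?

35.65

T is at the origin; TU runs at -41.4° with length 13.9, so U = (10.43, -9.192). TU is perpendicular to UG, so UG runs at 48.60°; with |UG| = 29.7, G = (30.07, 13.09). The perpendicularity gives GJ at right angles to UG, so GJ runs at 138.6°; with |GJ| = 13.9, J = (19.64, 22.28). ∠GJW = 64.0° gives JW at -105.4° from the x-axis; with |JW| = 12.1, W = (16.43, 10.61). ∠JWB = 110.3° gives WB at -35.70° from the x-axis; with |WB| = 23.5, B = (35.51, -3.100). Then |TB| = |B − T| = 35.65.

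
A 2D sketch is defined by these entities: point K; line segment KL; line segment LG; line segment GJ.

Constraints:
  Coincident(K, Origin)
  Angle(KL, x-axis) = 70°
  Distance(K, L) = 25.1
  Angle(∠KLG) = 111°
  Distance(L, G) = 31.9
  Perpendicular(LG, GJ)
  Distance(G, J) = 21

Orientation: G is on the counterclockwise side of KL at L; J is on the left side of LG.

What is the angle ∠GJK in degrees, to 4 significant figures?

93.40°

K is at the origin; KL runs at 70.0° with length 25.1, so L = 25.1·(cos 70.0°, sin 70.0°) = (8.585, 23.59). ∠KLG = 111.0°, so LG runs at 70.0° + (180° − 111.0°) = 139.0° from the x-axis; with |LG| = 31.9, G = L + 31.9·(cos 139.0°, sin 139.0°) = (-15.49, 44.51). The perpendicularity gives GJ at right angles to LG; with |GJ| = 21.0 on the left of LG, J = G + 21.0·(-0.6561, -0.7547) = (-29.27, 28.67). Then cos ∠GJK = JG·JK / (|JG||JK|), giving 93.40°.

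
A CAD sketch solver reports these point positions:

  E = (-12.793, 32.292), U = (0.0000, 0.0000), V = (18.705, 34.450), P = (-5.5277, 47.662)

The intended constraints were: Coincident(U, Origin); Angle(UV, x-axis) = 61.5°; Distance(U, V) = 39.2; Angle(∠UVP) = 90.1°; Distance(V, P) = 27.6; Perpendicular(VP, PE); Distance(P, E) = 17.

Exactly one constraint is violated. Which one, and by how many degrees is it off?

Perpendicular(VP, PE) — off by 3.30°.

U = (0.00, 0.00) ✓; UV at 61.50° ✓; |UV| = 39.20 ✓; ∠UVP = 90.10° ✓; |VP| = 27.60 ✓; ∠(VP, PE) = 93.30° ✗; |PE| = 17.00 ✓.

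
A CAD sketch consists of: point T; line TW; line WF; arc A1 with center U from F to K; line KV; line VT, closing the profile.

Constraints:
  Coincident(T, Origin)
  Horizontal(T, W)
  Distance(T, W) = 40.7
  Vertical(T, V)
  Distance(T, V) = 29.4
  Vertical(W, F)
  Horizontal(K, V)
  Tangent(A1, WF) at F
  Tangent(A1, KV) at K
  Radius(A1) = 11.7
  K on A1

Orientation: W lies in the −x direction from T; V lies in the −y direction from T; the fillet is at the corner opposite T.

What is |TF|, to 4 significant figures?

44.38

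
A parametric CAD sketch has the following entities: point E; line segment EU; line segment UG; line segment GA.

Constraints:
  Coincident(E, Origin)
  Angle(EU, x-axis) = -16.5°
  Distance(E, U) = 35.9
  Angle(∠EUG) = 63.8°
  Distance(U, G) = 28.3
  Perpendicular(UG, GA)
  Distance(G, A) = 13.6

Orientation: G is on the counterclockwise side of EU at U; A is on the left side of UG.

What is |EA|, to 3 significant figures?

22.4

E is at the origin; EU runs at -16.5° with length 35.9, so U = 35.9·(cos -16.5°, sin -16.5°) = (34.4, -10.2). ∠EUG = 63.8°, so UG runs at -16.5° + (180° − 63.8°) = 99.7° from the x-axis; with |UG| = 28.3, G = U + 28.3·(cos 99.7°, sin 99.7°) = (29.7, 17.7). UG ⟂ GA; with |GA| = 13.6 on the left of UG, A = G + 13.6·(-0.986, -0.168) = (16.2, 15.4). Then |EA| = |A − E| = 22.4.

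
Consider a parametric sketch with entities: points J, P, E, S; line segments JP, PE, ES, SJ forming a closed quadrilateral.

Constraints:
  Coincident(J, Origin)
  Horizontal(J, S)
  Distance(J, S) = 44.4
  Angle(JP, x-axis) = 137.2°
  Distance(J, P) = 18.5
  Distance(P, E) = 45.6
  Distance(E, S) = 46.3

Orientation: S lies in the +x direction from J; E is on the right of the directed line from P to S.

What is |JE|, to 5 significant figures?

28.873

Checks: |PE| = 45.60 ✓; |ES| = 46.30 ✓.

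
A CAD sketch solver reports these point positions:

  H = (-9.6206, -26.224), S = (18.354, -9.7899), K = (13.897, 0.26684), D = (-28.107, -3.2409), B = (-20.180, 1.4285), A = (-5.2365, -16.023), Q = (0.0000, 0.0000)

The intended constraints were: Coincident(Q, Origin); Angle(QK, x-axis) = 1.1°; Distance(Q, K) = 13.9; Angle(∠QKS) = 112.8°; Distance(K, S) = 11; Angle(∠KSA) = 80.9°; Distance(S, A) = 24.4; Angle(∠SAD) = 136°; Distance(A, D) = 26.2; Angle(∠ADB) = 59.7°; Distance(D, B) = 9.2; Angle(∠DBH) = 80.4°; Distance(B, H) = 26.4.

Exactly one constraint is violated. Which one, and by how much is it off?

Distance(B, H) = 26.4 — off by 3.20.

Q = (0.00, 0.00) ✓; QK at 1.100° ✓; |QK| = 13.90 ✓; ∠QKS = 112.8° ✓; |KS| = 11.00 ✓; ∠KSA = 80.90° ✓; |SA| = 24.40 ✓; ∠SAD = 136.0° ✓; |AD| = 26.20 ✓; ∠ADB = 59.70° ✓; |DB| = 9.200 ✓; ∠DBH = 80.40° ✓; |BH| = 29.60 ✗.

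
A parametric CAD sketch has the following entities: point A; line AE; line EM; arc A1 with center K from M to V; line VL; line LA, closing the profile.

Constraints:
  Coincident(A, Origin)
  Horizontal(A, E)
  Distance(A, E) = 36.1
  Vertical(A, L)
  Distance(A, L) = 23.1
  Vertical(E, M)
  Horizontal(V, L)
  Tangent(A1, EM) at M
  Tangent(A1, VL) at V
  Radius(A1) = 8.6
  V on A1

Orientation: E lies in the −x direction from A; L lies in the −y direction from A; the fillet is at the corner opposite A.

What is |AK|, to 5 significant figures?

31.089

AL is vertical with |AL| = 23.1 and L on the −y side, so L = (0.0000, -23.100). The virtual corner opposite A is at (-36.100, -23.100). A1 meets EM tangentially, so KM is at right angles to EM and tangency of A1 to VL means the radius KV is perpendicular to VL, with radius 8.6, so the center K sits 8.6 in from both sides at K = (-27.500, -14.500). Then |AK| = |K − A| = 31.089.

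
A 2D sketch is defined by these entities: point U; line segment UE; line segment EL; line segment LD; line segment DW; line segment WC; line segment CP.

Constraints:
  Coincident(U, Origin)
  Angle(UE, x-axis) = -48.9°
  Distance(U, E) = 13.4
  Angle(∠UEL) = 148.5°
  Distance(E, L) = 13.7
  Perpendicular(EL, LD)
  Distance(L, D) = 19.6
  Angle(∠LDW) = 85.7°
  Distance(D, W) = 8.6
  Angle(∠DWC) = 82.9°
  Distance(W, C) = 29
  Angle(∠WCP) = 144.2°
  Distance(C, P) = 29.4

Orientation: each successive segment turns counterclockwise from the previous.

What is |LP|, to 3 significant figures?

34.9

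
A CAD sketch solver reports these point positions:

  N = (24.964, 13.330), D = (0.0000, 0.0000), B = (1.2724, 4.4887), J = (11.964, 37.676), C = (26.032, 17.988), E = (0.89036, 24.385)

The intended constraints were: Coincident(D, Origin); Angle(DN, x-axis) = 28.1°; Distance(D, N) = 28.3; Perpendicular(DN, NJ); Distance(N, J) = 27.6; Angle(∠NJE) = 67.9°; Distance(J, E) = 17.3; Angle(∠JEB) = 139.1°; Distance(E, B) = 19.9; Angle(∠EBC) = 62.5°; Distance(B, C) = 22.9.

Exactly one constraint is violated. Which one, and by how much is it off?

Distance(B, C) = 22.9 — off by 5.30.

D = (0.00, 0.00) ✓; DN at 28.10° ✓; |DN| = 28.30 ✓; ∠(DN, NJ) = 90.00° ✓; |NJ| = 27.60 ✓; ∠NJE = 67.90° ✓; |JE| = 17.30 ✓; ∠JEB = 139.1° ✓; |EB| = 19.90 ✓; ∠EBC = 62.50° ✓; |BC| = 28.20 ✗.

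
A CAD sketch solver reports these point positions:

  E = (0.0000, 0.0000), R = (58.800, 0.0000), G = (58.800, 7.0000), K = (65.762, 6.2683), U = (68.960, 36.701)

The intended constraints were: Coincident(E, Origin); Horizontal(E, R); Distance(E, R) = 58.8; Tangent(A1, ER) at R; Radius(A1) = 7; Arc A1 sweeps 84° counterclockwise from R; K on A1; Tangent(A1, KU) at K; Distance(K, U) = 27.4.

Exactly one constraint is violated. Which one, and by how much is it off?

Distance(K, U) = 27.4 — off by 3.20.

E = (0.00, 0.00) ✓; E.y = 0.00, R.y = 0.00 ✓; |ER| = 58.80 ✓; ∠(GR, RE) = 90.00° ✓; |GR| = 7.000 ✓; bearing(G→K) − bearing(G→R) = 84.00° ✓; |GK| = 7.000 ✓; ∠(GK, KU) = 90.00° ✓; |KU| = 30.60 ✗.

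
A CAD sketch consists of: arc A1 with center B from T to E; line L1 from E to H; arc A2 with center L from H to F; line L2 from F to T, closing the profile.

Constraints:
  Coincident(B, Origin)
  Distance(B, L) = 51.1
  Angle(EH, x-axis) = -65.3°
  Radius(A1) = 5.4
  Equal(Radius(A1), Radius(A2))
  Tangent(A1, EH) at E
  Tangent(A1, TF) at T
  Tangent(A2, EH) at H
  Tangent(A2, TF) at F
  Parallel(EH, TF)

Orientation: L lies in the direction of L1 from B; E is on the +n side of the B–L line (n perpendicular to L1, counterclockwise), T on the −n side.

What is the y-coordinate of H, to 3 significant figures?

-44.2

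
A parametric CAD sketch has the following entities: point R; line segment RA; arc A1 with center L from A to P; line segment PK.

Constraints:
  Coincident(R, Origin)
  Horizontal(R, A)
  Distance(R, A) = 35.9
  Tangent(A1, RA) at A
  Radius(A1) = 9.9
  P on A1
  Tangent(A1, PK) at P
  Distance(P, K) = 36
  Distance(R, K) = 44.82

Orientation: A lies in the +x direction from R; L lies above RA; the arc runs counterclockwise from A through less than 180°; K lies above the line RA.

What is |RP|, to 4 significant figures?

45.97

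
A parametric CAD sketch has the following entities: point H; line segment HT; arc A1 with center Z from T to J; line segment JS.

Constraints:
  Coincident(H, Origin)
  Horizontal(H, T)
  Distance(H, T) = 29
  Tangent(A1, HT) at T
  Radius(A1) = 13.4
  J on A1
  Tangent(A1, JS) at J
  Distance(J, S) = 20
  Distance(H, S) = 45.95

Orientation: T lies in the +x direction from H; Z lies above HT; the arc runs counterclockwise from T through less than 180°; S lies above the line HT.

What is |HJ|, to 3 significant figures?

45.0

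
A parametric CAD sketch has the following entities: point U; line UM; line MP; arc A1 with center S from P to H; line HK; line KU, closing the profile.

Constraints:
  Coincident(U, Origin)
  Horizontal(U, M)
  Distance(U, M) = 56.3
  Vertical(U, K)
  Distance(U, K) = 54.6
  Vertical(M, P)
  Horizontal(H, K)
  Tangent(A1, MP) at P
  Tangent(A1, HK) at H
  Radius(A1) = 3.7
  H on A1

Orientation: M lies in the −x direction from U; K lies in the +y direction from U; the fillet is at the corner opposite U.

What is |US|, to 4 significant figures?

73.20

UK is vertical with |UK| = 54.6 and K on the +y side, so K = (0.000, 54.60). The virtual corner opposite U is at (-56.30, 54.60). Since A1 is tangent to MP there, SP ⟂ MP and since A1 is tangent to HK there, SH ⟂ HK, with radius 3.7, so the center S sits 3.7 in from both sides at S = (-52.60, 50.90). Then |US| = |S − U| = 73.20.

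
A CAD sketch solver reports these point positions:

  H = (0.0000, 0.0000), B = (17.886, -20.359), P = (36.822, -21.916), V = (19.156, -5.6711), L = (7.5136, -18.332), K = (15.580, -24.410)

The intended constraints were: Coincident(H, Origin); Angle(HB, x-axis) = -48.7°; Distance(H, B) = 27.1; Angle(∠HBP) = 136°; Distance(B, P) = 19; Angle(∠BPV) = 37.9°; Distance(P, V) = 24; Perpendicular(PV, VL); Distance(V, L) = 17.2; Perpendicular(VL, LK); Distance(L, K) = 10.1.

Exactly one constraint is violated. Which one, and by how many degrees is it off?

Perpendicular(VL, LK) — off by 5.60°.

H = (0.00, 0.00) ✓; HB at -48.70° ✓; |HB| = 27.10 ✓; ∠HBP = 136.0° ✓; |BP| = 19.00 ✓; ∠BPV = 37.90° ✓; |PV| = 24.00 ✓; ∠(PV, VL) = 90.00° ✓; |VL| = 17.20 ✓; ∠(VL, LK) = 95.60° ✗; |LK| = 10.10 ✓.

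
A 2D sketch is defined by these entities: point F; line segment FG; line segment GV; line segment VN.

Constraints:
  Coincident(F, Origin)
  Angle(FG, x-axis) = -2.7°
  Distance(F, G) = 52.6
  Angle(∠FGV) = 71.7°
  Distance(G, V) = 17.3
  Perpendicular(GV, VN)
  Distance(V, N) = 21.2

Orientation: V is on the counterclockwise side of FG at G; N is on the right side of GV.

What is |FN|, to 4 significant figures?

71.14

F is at the origin; FG runs at -2.7° with length 52.6, so G = 52.6·(cos -2.7°, sin -2.7°) = (52.54, -2.478). ∠FGV = 71.7°, so GV runs at -2.7° + (180° − 71.7°) = 105.6° from the x-axis; with |GV| = 17.3, V = G + 17.3·(cos 105.6°, sin 105.6°) = (47.89, 14.18). GV is perpendicular to VN; with |VN| = 21.2 on the right of GV, N = V + 21.2·(0.9632, 0.2689) = (68.31, 19.89). Then |FN| = |N − F| = 71.14.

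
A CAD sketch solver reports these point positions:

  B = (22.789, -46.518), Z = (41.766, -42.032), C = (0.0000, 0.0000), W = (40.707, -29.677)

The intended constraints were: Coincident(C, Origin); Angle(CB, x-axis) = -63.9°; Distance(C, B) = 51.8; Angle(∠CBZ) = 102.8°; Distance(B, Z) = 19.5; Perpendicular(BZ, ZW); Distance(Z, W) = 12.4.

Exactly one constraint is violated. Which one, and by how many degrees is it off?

Perpendicular(BZ, ZW) — off by 8.40°.

C = (0.00, 0.00) ✓; CB at -63.90° ✓; |CB| = 51.80 ✓; ∠CBZ = 102.8° ✓; |BZ| = 19.50 ✓; ∠(BZ, ZW) = 81.60° ✗; |ZW| = 12.40 ✓.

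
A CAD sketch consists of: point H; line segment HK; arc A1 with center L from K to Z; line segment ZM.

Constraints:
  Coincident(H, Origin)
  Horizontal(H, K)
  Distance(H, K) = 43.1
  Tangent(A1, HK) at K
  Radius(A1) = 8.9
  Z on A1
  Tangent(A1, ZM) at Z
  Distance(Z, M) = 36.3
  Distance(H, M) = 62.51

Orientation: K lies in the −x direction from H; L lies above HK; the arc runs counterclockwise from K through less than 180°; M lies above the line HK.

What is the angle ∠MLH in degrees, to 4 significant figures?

100.0°

Checks: |LZ| = 8.900 ✓; ∠(LZ, ZM) = 90.00° ✓; |ZM| = 36.30 ✓; |HM| = 62.51 ✓.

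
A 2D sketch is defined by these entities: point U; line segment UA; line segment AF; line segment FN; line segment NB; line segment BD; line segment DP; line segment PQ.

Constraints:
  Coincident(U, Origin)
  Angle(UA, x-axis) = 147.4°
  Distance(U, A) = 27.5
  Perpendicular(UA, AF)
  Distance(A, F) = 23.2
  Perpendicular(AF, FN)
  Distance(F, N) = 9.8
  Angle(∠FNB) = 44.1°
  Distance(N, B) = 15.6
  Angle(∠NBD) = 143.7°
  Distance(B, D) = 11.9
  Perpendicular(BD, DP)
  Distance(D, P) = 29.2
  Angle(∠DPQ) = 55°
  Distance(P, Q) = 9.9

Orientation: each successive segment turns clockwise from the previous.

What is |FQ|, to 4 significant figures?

14.56

U is at the origin; UA runs at 147.4° with length 27.5, so A = (-23.17, 14.82). UA ⟂ AF, so AF runs at 57.40°; with |AF| = 23.2, F = (-10.67, 34.36). The perpendicularity gives FN at right angles to AF, so FN runs at -32.60°; with |FN| = 9.8, N = (-2.412, 29.08). ∠FNB = 44.1° gives NB at -168.5° from the x-axis; with |NB| = 15.6, B = (-17.70, 25.97). ∠NBD = 143.7° gives BD at 155.2° from the x-axis; with |BD| = 11.9, D = (-28.50, 30.96). BD is perpendicular to DP, so DP runs at 65.20°; with |DP| = 29.2, P = (-16.25, 57.47). ∠DPQ = 55.0° gives PQ at -59.80° from the x-axis; with |PQ| = 9.9, Q = (-11.27, 48.91). Then |FQ| = |Q − F| = 14.56.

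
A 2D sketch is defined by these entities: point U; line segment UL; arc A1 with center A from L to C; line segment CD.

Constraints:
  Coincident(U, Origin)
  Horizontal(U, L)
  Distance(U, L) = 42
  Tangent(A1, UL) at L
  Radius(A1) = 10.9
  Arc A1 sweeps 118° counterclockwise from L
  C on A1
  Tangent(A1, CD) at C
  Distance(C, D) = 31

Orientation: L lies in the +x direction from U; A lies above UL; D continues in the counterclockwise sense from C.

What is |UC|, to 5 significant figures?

54.052

Since A1 is tangent to UL there, AL ⟂ UL, so A = L + (0, 10.9) = (42.000, 10.900). On A1, L sits at bearing -90° from A; a 118° counterclockwise sweep puts C at bearing 28°, so C = A + 10.9·(cos 28°, sin 28°) = (51.624, 16.017). Then |UC| = |C − U| = 54.052.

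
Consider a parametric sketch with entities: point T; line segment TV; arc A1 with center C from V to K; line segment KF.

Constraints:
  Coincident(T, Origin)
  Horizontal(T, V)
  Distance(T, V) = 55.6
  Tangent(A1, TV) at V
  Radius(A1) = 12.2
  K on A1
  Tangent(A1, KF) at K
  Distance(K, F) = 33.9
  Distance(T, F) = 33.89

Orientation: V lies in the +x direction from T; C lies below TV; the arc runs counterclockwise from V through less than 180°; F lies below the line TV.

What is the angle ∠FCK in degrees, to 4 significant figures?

70.21°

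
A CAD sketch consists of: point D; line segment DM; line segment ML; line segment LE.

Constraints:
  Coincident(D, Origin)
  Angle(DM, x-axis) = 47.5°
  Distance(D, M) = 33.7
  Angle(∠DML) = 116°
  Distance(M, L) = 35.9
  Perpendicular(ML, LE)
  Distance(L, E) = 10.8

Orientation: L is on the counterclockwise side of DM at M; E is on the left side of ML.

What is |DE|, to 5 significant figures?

54.292

D is at the origin; DM runs at 47.5° with length 33.7, so M = 33.7·(cos 47.5°, sin 47.5°) = (22.767, 24.846). ∠DML = 116.0°, so ML runs at 47.5° + (180° − 116.0°) = 111.50° from the x-axis; with |ML| = 35.9, L = M + 35.9·(cos 111.50°, sin 111.50°) = (9.6100, 58.248). ML ⟂ LE; with |LE| = 10.8 on the left of ML, E = L + 10.8·(-0.93042, -0.36650) = (-0.43851, 54.290). Then |DE| = |E − D| = 54.292.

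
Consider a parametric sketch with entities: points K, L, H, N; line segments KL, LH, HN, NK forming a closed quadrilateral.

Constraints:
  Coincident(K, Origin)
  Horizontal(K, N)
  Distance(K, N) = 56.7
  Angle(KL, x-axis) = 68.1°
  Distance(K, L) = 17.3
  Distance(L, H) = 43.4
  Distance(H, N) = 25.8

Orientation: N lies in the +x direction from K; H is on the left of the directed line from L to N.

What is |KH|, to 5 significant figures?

54.837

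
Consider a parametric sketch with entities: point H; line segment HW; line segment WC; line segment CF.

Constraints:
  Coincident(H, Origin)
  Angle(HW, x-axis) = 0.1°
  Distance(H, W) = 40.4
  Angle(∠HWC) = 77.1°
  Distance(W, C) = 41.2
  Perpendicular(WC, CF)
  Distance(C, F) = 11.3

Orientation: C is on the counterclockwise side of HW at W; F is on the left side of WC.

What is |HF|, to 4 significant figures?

42.71

H is at the origin; HW runs at 0.1° with length 40.4, so W = 40.4·(cos 0.1°, sin 0.1°) = (40.40, 0.07051). ∠HWC = 77.1°, so WC runs at 0.1° + (180° − 77.1°) = 103.0° from the x-axis; with |WC| = 41.2, C = W + 41.2·(cos 103.0°, sin 103.0°) = (31.13, 40.21). The perpendicularity gives CF at right angles to WC; with |CF| = 11.3 on the left of WC, F = C + 11.3·(-0.9744, -0.2250) = (20.12, 37.67). Then |HF| = |F − H| = 42.71.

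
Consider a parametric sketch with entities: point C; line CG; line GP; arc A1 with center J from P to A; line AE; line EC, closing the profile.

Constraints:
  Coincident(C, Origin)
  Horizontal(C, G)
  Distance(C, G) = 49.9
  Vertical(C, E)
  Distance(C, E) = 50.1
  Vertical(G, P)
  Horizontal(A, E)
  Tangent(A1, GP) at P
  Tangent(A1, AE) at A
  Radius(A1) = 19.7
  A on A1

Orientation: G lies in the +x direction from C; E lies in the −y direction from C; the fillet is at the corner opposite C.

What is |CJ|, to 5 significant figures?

42.851

C is at the origin; C and G share the same y with |CG| = 49.9 and G on the +x side, so G = (49.900, 0.0000). CE is vertical with |CE| = 50.1 and E on the −y side, so E = (0.0000, -50.100). The virtual corner opposite C is at (49.900, -50.100). A1 meets GP tangentially, so JP is at right angles to GP and the tangent condition forces JA to be normal to AE, with radius 19.7, so the center J sits 19.7 in from both sides at J = (30.200, -30.400). Then |CJ| = |J − C| = 42.851.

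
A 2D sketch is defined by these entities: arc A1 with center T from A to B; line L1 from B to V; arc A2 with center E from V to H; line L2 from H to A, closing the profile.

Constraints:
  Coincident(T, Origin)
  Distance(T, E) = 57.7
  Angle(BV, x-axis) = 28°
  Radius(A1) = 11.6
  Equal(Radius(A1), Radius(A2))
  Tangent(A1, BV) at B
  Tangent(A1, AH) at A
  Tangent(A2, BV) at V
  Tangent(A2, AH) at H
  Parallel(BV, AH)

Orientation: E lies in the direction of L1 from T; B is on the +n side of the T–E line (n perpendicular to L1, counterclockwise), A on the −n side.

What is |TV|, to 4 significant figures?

58.85

The slot axis is L1's direction at 28.0°, so u = (cos 28.0°, sin 28.0°) = (0.8829, 0.4695) and n = (−sin 28.0°, cos 28.0°) = (-0.4695, 0.8829). T is at the origin and E lies 57.7 along u from T, so E = 57.7·u = (50.95, 27.09). Tangency of A1 to both parallel lines with radius 11.6 puts B and A at T ± 11.6·n: B = (-5.446, 10.24), A = (5.446, -10.24). Equal radii place V and H the same way about E: V = E + 11.6·n = (45.50, 37.33), H = E − 11.6·n = (56.39, 16.85). Then |TV| = |V − T| = 58.85.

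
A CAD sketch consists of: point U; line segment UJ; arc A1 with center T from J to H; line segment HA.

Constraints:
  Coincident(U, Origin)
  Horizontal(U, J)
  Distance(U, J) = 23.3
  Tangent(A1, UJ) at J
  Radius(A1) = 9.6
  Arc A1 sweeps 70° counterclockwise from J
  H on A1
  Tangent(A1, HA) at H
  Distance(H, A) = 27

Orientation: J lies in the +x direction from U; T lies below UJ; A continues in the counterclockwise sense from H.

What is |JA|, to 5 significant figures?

36.571

U is at the origin; UJ is horizontal with |UJ| = 23.3 and J on the +x side, so J = (23.300, 0.0000). Since A1 is tangent to UJ there, TJ ⟂ UJ, so T = J + (0, -9.6) = (23.300, -9.6000). On A1, J sits at bearing 90° from T; a 70° counterclockwise sweep puts H at bearing 160°, so H = T + 9.6·(cos 160°, sin 160°) = (14.279, -6.3166). A1 meets HA tangentially, so TH is at right angles to HA, so HA runs along (−sin 160°, cos 160°); with |HA| = 27.0, A = (5.0444, -31.688). Then |JA| = |A − J| = 36.571.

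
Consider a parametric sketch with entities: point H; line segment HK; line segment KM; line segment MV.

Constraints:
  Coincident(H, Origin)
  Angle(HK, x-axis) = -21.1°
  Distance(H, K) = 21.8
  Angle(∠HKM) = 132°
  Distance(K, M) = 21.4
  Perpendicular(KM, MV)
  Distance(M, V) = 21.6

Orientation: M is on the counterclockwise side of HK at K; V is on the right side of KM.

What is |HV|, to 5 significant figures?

52.191

H is at the origin; HK runs at -21.1° with length 21.8, so K = 21.8·(cos -21.1°, sin -21.1°) = (20.338, -7.8479). ∠HKM = 132.0°, so KM runs at -21.1° + (180° − 132.0°) = 26.900° from the x-axis; with |KM| = 21.4, M = K + 21.4·(cos 26.900°, sin 26.900°) = (39.423, 1.8342). The perpendicularity gives MV at right angles to KM; with |MV| = 21.6 on the right of KM, V = M + 21.6·(0.45243, -0.89180) = (49.195, -17.429). Then |HV| = |V − H| = 52.191.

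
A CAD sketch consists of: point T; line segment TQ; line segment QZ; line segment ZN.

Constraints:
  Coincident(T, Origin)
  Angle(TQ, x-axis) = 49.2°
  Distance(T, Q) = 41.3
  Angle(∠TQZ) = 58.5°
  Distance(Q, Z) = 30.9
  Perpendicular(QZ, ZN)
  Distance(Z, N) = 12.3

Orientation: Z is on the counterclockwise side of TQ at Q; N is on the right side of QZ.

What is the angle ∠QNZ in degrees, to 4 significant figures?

68.29°

T is at the origin; TQ runs at 49.2° with length 41.3, so Q = 41.3·(cos 49.2°, sin 49.2°) = (26.99, 31.26). ∠TQZ = 58.5°, so QZ runs at 49.2° + (180° − 58.5°) = 170.7° from the x-axis; with |QZ| = 30.9, Z = Q + 30.9·(cos 170.7°, sin 170.7°) = (-3.508, 36.26). QZ ⟂ ZN; with |ZN| = 12.3 on the right of QZ, N = Z + 12.3·(0.1616, 0.9869) = (-1.520, 48.40). Then cos ∠QNZ = NQ·NZ / (|NQ||NZ|), giving 68.29°.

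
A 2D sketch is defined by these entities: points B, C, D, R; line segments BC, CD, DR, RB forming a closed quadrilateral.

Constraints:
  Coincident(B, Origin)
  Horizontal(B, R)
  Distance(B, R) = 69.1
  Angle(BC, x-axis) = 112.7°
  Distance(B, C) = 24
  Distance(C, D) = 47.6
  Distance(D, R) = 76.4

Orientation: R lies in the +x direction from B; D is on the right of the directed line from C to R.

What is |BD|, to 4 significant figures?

25.24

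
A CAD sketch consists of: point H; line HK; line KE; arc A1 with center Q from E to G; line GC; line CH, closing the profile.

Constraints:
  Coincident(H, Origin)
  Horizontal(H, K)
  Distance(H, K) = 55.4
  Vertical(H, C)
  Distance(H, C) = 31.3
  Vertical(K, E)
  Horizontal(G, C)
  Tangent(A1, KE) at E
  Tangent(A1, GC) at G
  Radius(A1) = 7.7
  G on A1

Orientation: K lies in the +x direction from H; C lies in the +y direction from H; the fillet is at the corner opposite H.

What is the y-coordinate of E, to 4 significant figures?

23.60

The virtual corner opposite H is at (55.40, 31.30). Tangency of A1 to KE means the radius QE is perpendicular to KE and the tangent condition forces QG to be normal to GC, with radius 7.7, so the center Q sits 7.7 in from both sides at Q = (47.70, 23.60). That places the tangent points at E = (55.40, 23.60) on KE and G = (47.70, 31.30) on GC. So E.y = 23.60.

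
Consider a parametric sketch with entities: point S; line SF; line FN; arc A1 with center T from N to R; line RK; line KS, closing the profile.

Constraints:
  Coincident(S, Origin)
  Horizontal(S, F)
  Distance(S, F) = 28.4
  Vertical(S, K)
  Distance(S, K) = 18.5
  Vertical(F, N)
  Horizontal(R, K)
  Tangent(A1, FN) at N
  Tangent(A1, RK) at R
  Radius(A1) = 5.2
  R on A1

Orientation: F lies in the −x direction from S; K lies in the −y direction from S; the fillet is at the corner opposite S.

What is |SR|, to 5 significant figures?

29.673

The virtual corner opposite S is at (-28.400, -18.500). Since A1 is tangent to FN there, TN ⟂ FN and the tangent condition forces TR to be normal to RK, with radius 5.2, so the center T sits 5.2 in from both sides at T = (-23.200, -13.300). That places the tangent points at N = (-28.400, -13.300) on FN and R = (-23.200, -18.500) on RK. Then |SR| = |R − S| = 29.673.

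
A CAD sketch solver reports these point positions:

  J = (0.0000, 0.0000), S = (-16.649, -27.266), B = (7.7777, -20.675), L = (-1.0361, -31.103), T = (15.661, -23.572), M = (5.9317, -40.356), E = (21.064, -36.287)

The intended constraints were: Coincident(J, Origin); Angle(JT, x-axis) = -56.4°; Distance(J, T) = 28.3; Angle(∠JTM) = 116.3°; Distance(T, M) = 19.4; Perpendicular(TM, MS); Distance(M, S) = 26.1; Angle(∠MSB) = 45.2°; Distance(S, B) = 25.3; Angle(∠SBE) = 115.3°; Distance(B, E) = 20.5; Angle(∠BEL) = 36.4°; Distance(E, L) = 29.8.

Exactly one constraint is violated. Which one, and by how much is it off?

Distance(E, L) = 29.8 — off by 7.10.

J = (0.00, 0.00) ✓; JT at -56.40° ✓; |JT| = 28.30 ✓; ∠JTM = 116.3° ✓; |TM| = 19.40 ✓; ∠(TM, MS) = 90.00° ✓; |MS| = 26.10 ✓; ∠MSB = 45.20° ✓; |SB| = 25.30 ✓; ∠SBE = 115.3° ✓; |BE| = 20.50 ✓; ∠BEL = 36.40° ✓; |EL| = 22.70 ✗.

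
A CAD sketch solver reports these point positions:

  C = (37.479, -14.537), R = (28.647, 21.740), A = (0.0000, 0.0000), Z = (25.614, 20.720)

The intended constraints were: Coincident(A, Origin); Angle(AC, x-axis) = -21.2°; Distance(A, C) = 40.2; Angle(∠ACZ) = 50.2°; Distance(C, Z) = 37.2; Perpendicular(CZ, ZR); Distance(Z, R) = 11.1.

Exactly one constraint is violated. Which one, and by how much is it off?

Distance(Z, R) = 11.1 — off by 7.90.

A = (0.00, 0.00) ✓; AC at -21.20° ✓; |AC| = 40.20 ✓; ∠ACZ = 50.20° ✓; |CZ| = 37.20 ✓; ∠(CZ, ZR) = 90.01° ✓; |ZR| = 3.200 ✗.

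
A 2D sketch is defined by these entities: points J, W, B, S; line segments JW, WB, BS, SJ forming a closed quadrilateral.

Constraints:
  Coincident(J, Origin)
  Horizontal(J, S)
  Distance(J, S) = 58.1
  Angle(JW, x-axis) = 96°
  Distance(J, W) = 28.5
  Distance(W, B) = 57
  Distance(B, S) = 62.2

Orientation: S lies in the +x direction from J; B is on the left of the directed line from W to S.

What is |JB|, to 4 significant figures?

74.89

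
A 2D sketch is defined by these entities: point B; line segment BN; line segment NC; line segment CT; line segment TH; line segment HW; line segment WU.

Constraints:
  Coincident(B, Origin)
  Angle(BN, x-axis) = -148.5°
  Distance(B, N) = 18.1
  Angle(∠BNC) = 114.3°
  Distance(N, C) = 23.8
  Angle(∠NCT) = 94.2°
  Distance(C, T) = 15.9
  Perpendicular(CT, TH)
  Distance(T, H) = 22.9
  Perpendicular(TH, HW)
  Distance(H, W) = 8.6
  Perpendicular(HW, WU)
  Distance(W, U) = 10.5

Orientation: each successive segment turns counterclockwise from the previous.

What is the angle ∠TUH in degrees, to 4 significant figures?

105.9°

TH is perpendicular to HW, so HW runs at -177.0°; with |HW| = 8.6, W = (-6.358, -9.819). HW is perpendicular to WU, so WU runs at -87.00°; with |WU| = 10.5, U = (-5.809, -20.30). Then cos ∠TUH = UT·UH / (|UT||UH|), giving 105.9°.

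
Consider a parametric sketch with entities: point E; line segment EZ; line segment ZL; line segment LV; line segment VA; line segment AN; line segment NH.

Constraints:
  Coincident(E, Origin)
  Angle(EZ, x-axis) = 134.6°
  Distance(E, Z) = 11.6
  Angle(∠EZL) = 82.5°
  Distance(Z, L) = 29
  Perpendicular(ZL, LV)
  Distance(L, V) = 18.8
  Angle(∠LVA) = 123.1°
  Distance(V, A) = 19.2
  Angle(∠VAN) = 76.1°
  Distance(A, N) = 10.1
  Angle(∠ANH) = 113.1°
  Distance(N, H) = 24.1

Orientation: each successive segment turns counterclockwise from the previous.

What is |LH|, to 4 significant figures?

3.865

E is at the origin; EZ runs at 134.6° with length 11.6, so Z = (-8.145, 8.260). ∠EZL = 82.5° gives ZL at -127.9° from the x-axis; with |ZL| = 29.0, L = (-25.96, -14.62). ZL ⟂ LV, so LV runs at -37.90°; with |LV| = 18.8, V = (-11.12, -26.17). ∠LVA = 123.1° gives VA at 19.00° from the x-axis; with |VA| = 19.2, A = (7.029, -19.92). ∠VAN = 76.1° gives AN at 122.9° from the x-axis; with |AN| = 10.1, N = (1.543, -11.44). ∠ANH = 113.1° gives NH at -170.2° from the x-axis; with |NH| = 24.1, H = (-22.20, -15.54). Then |LH| = |H − L| = 3.865.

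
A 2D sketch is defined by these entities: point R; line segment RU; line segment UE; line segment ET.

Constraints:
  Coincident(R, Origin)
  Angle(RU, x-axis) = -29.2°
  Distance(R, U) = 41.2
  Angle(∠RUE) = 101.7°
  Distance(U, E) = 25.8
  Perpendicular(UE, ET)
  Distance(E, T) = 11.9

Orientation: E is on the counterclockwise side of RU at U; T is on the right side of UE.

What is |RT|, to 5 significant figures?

62.418

∠RUE = 101.7°, so UE runs at -29.2° + (180° − 101.7°) = 49.100° from the x-axis; with |UE| = 25.8, E = U + 25.8·(cos 49.100°, sin 49.100°) = (52.857, -0.59880). UE is perpendicular to ET; with |ET| = 11.9 on the right of UE, T = E + 11.9·(0.75585, -0.65474) = (61.851, -8.3902). Then |RT| = |T − R| = 62.418.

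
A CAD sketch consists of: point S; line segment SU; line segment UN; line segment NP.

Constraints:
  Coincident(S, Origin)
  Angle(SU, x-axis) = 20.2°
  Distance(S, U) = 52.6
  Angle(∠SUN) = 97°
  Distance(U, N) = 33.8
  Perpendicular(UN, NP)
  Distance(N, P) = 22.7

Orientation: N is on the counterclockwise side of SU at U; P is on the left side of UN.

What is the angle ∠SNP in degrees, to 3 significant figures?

37.6°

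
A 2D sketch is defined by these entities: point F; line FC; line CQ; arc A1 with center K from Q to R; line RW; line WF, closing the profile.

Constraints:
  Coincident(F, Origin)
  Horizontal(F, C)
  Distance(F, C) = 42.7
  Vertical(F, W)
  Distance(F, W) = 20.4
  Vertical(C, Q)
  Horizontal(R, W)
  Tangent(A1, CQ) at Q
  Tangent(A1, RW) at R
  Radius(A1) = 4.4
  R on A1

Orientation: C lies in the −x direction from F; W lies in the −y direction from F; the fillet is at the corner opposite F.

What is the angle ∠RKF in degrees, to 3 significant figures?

113°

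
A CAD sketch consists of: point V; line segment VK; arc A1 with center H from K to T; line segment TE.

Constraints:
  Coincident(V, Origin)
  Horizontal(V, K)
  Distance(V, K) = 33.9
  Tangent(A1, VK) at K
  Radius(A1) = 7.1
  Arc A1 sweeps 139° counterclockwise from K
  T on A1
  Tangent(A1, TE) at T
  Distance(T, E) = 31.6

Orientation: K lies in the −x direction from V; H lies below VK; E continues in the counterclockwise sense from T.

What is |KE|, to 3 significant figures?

38.3

V is at the origin; V and K share the same y with |VK| = 33.9 and K on the −x side, so K = (-33.9, 0.00). A1 meets VK tangentially, so HK is at right angles to VK, so H = K + (0, -7.1) = (-33.9, -7.10). On A1, K sits at bearing 90° from H; a 139° counterclockwise sweep puts T at bearing 229°, so T = H + 7.1·(cos 229°, sin 229°) = (-38.6, -12.5). A1 meets TE tangentially, so HT is at right angles to TE, so TE runs along (−sin 229°, cos 229°); with |TE| = 31.6, E = (-14.7, -33.2). Then |KE| = |E − K| = 38.3.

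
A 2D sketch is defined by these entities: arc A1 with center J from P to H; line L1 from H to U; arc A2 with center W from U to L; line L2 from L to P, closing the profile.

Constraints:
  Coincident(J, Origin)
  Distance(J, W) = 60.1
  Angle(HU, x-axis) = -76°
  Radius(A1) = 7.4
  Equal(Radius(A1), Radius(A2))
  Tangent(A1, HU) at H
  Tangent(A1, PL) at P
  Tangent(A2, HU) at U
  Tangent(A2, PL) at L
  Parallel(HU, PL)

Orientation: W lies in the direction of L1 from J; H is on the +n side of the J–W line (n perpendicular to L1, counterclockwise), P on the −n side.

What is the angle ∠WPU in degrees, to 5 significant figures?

6.8148°

The slot axis is L1's direction at -76.0°, so u = (cos -76.0°, sin -76.0°) = (0.24192, -0.97030) and n = (−sin -76.0°, cos -76.0°) = (0.97030, 0.24192). J is at the origin and W lies 60.1 along u from J, so W = 60.1·u = (14.540, -58.315). Tangency of A1 to both parallel lines with radius 7.4 puts H and P at J ± 7.4·n: H = (7.1802, 1.7902), P = (-7.1802, -1.7902). Equal radii place U and L the same way about W: U = W + 7.4·n = (21.720, -56.525), L = W − 7.4·n = (7.3593, -60.105). Then cos ∠WPU = PW·PU / (|PW||PU|), giving 6.8148°.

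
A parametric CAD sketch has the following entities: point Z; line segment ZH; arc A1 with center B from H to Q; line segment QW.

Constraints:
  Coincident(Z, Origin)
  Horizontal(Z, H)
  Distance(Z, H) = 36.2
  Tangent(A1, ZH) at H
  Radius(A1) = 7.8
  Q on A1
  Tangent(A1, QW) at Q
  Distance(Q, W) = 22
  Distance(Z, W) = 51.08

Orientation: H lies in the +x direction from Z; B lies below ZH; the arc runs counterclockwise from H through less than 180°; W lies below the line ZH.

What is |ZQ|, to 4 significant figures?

31.79

Z is at the origin; Z and H share the same y with |ZH| = 36.2 and H on the +x side, so H = (36.20, 0.000). Tangency of A1 to ZH means the radius BH is perpendicular to ZH, so B = H + (0, -7.8) = (36.20, -7.800). Since BQ ⟂ QW (tangency), |BW| = √(7.8² + 22.0²) = 23.34 regardless of where Q sits on A1. So W lies on both circle(Z, 51.08) and circle(B, 23.34); the below-ZH intersection is W = (40.84, -30.68). Q is the foot of the tangent from W: Q = (29.51, -11.82).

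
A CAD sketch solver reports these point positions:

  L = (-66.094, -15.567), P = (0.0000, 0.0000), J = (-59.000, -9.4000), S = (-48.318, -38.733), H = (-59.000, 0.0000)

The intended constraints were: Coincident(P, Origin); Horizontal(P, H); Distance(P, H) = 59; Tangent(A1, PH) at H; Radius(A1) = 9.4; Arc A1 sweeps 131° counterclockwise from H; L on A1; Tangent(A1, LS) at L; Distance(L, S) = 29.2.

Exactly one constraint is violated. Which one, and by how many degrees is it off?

Tangent(A1, LS) at L — off by 3.50°.

P = (0.00, 0.00) ✓; P.y = 0.00, H.y = 0.00 ✓; |PH| = 59.00 ✓; ∠(JH, HP) = 90.00° ✓; |JH| = 9.400 ✓; bearing(J→L) − bearing(J→H) = 131.0° ✓; |JL| = 9.400 ✓; ∠(JL, LS) = 93.50° ✗; |LS| = 29.20 ✓.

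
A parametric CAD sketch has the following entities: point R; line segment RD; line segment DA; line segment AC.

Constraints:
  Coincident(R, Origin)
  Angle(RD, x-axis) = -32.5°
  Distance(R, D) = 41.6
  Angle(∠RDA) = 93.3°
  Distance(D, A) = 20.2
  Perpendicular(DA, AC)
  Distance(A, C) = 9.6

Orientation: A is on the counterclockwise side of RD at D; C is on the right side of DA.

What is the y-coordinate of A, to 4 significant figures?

-5.968

R is at the origin; RD runs at -32.5° with length 41.6, so D = 41.6·(cos -32.5°, sin -32.5°) = (35.09, -22.35). ∠RDA = 93.3°, so DA runs at -32.5° + (180° − 93.3°) = 54.20° from the x-axis; with |DA| = 20.2, A = D + 20.2·(cos 54.20°, sin 54.20°) = (46.90, -5.968). So A.y = -5.968.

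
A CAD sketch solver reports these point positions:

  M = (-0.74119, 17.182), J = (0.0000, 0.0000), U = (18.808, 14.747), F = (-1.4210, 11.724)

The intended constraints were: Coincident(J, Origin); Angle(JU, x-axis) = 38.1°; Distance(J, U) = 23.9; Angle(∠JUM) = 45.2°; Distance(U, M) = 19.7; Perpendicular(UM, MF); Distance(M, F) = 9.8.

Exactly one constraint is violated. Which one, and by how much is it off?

Distance(M, F) = 9.8 — off by 4.30.

J = (0.00, 0.00) ✓; JU at 38.10° ✓; |JU| = 23.90 ✓; ∠JUM = 45.20° ✓; |UM| = 19.70 ✓; ∠(UM, MF) = 90.00° ✓; |MF| = 5.500 ✗.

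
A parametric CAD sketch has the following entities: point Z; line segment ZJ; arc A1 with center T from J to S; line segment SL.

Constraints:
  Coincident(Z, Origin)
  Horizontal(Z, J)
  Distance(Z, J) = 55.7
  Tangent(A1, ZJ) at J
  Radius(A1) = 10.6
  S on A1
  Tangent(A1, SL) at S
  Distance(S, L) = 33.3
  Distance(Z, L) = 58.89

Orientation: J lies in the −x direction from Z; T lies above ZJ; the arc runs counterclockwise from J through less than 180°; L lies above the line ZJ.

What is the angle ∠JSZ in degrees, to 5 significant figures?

127.05°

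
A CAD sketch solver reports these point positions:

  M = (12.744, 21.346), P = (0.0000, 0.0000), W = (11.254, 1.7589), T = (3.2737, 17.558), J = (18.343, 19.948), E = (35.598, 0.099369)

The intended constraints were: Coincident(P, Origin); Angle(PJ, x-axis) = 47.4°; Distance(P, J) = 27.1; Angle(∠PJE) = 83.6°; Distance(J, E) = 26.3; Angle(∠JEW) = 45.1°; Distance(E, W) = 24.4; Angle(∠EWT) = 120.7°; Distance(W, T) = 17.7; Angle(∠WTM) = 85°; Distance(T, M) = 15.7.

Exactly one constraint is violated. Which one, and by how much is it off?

Distance(T, M) = 15.7 — off by 5.50.

P = (0.00, 0.00) ✓; PJ at 47.40° ✓; |PJ| = 27.10 ✓; ∠PJE = 83.60° ✓; |JE| = 26.30 ✓; ∠JEW = 45.10° ✓; |EW| = 24.40 ✓; ∠EWT = 120.7° ✓; |WT| = 17.70 ✓; ∠WTM = 85.00° ✓; |TM| = 10.20 ✗.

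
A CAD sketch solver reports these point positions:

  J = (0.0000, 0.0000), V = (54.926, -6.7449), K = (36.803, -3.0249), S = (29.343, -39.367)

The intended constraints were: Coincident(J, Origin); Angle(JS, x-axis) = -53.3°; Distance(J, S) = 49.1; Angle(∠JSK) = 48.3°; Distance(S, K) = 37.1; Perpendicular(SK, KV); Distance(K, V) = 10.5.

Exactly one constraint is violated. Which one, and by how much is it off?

Distance(K, V) = 10.5 — off by 8.00.

J = (0.00, 0.00) ✓; JS at -53.30° ✓; |JS| = 49.10 ✓; ∠JSK = 48.30° ✓; |SK| = 37.10 ✓; ∠(SK, KV) = 90.00° ✓; |KV| = 18.50 ✗.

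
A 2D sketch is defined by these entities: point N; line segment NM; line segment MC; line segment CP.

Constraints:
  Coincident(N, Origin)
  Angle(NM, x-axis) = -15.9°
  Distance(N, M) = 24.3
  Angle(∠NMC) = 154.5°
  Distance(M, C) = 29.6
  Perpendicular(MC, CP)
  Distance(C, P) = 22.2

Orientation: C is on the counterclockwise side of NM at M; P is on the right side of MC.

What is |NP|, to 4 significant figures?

61.01

N is at the origin; NM runs at -15.9° with length 24.3, so M = 24.3·(cos -15.9°, sin -15.9°) = (23.37, -6.657). ∠NMC = 154.5°, so MC runs at -15.9° + (180° − 154.5°) = 9.600° from the x-axis; with |MC| = 29.6, C = M + 29.6·(cos 9.600°, sin 9.600°) = (52.56, -1.721). The perpendicularity gives CP at right angles to MC; with |CP| = 22.2 on the right of MC, P = C + 22.2·(0.1668, -0.9860) = (56.26, -23.61). Then |NP| = |P − N| = 61.01.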